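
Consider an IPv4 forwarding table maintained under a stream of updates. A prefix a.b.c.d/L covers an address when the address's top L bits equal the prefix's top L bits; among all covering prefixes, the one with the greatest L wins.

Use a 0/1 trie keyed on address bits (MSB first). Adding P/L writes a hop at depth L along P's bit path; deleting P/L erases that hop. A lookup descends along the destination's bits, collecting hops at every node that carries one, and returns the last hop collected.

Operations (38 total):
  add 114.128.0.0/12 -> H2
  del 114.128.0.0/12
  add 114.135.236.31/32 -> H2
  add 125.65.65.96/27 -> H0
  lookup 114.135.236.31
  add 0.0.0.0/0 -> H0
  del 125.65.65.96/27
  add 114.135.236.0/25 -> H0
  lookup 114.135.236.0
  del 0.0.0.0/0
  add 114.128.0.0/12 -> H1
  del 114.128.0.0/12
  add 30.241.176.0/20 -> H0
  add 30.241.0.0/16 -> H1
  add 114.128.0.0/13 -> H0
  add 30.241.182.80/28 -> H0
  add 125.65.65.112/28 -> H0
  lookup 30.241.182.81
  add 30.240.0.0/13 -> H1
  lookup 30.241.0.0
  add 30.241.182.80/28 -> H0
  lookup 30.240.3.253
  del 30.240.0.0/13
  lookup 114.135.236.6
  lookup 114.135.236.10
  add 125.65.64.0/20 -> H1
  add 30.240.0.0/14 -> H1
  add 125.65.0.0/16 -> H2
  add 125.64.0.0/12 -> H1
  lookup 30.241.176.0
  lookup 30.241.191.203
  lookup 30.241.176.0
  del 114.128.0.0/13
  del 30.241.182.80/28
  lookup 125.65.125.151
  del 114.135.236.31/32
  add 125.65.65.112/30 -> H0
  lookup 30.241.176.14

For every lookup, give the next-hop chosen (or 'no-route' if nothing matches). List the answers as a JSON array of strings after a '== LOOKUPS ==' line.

Process each operation:
  add 114.128.0.0/12 -> H2 at depth 12
  - 114.128.0.0/12 clear@12
  add 114.135.236.31/32 -> H2 at depth 32
  add 125.65.65.96/27 -> H0 at depth 27
  Q 114.135.236.31: descend 01110010100001111110110000011111 ; hops seen [H2] ; pick H2
  add 0.0.0.0/0 -> H0 at depth 0
  - 125.65.65.96/27 clear@27
  add 114.135.236.0/25 -> H0 at depth 25
  Q 114.135.236.0: descend 011100101000011111101100000 ; hops seen [H0,H0] ; pick H0
  - 0.0.0.0/0 clear@0
  add 114.128.0.0/12 -> H1 at depth 12
  - 114.128.0.0/12 clear@12
  add 30.241.176.0/20 -> H0 at depth 20
  add 30.241.0.0/16 -> H1 at depth 16
  add 114.128.0.0/13 -> H0 at depth 13
  add 30.241.182.80/28 -> H0 at depth 28
  add 125.65.65.112/28 -> H0 at depth 28
  Q 30.241.182.81: descend 0001111011110001101101100101 ; hops seen [H1,H0,H0] ; pick H0
  add 30.240.0.0/13 -> H1 at depth 13
  Q 30.241.0.0: descend 0001111011110001 ; hops seen [H1,H1] ; pick H1
  add 30.241.182.80/28 -> H0 at depth 28
  Q 30.240.3.253: descend 000111101111000 ; hops seen [H1] ; pick H1
  - 30.240.0.0/13 clear@13
  Q 114.135.236.6: descend 011100101000011111101100000 ; hops seen [H0,H0] ; pick H0
  Q 114.135.236.10: descend 011100101000011111101100000 ; hops seen [H0,H0] ; pick H0
  add 125.65.64.0/20 -> H1 at depth 20
  add 30.240.0.0/14 -> H1 at depth 14
  add 125.65.0.0/16 -> H2 at depth 16
  add 125.64.0.0/12 -> H1 at depth 12
  Q 30.241.176.0: descend 000111101111000110110 ; hops seen [H1,H1,H0] ; pick H0
  Q 30.241.191.203: descend 00011110111100011011 ; hops seen [H1,H1,H0] ; pick H0
  Q 30.241.176.0: descend 000111101111000110110 ; hops seen [H1,H1,H0] ; pick H0
  - 114.128.0.0/13 clear@13
  - 30.241.182.80/28 clear@28
  Q 125.65.125.151: descend 011111010100000101 ; hops seen [H1,H2] ; pick H2
  - 114.135.236.31/32 clear@32
  add 125.65.65.112/30 -> H0 at depth 30
  Q 30.241.176.14: descend 000111101111000110110 ; hops seen [H1,H1,H0] ; pick H0

== LOOKUPS ==
["H2","H0","H0","H1","H1","H0","H0","H0","H0","H0","H2","H0"]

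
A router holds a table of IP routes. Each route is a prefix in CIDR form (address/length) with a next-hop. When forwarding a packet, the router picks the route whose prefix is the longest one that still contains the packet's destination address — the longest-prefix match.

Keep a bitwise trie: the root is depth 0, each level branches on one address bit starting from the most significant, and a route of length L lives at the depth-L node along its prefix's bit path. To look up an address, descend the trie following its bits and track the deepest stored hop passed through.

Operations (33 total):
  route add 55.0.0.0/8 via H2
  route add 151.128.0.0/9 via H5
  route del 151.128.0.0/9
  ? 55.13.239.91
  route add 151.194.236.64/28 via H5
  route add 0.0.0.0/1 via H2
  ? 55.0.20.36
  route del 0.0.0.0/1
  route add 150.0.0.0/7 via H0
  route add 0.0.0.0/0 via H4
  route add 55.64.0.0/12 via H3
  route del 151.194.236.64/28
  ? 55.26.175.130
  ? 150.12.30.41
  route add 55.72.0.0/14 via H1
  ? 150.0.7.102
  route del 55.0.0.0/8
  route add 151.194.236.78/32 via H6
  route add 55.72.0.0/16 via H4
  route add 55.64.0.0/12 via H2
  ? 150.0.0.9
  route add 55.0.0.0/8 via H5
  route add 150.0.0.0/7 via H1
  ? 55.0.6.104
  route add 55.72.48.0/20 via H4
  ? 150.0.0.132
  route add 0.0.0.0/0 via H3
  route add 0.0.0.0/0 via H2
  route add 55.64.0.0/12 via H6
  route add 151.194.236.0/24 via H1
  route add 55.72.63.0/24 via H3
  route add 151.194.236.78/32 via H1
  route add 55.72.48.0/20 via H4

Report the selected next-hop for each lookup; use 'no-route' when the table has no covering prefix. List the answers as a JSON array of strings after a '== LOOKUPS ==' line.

Trace:
  add 55.0.0.0/8 -> H2 at depth 8
  add 151.128.0.0/9 -> H5 at depth 9
  del 151.128.0.0/9 (clear depth 9)
  lookup 55.13.239.91: bits 00110111 walk d0:-→d1:-→d2:-→d3:-→d4:-→d5:-→d6:-→d7:-→d8:H2 -> H2
  add 151.194.236.64/28 -> H5 at depth 28
  add 0.0.0.0/1 -> H2 at depth 1
  lookup 55.0.20.36: bits 00110111 walk d0:-→d1:H2→d2:-→d3:-→d4:-→d5:-→d6:-→d7:-→d8:H2 -> H2
  del 0.0.0.0/1 (clear depth 1)
  add 150.0.0.0/7 -> H0 at depth 7
  add 0.0.0.0/0 -> H4 at depth 0
  add 55.64.0.0/12 -> H3 at depth 12
  del 151.194.236.64/28 (clear depth 28)
  lookup 55.26.175.130: bits 001101110 walk d0:H4→d1:-→d2:-→d3:-→d4:-→d5:-→d6:-→d7:-→d8:H2→d9:- -> H2
  lookup 150.12.30.41: bits 1001011 walk d0:H4→d1:-→d2:-→d3:-→d4:-→d5:-→d6:-→d7:H0 -> H0
  add 55.72.0.0/14 -> H1 at depth 14
  lookup 150.0.7.102: bits 1001011 walk d0:H4→d1:-→d2:-→d3:-→d4:-→d5:-→d6:-→d7:H0 -> H0
  del 55.0.0.0/8 (clear depth 8)
  add 151.194.236.78/32 -> H6 at depth 32
  add 55.72.0.0/16 -> H4 at depth 16
  add 55.64.0.0/12 -> H2 at depth 12
  lookup 150.0.0.9: bits 1001011 walk d0:H4→d1:-→d2:-→d3:-→d4:-→d5:-→d6:-→d7:H0 -> H0
  add 55.0.0.0/8 -> H5 at depth 8
  add 150.0.0.0/7 -> H1 at depth 7
  lookup 55.0.6.104: bits 001101110 walk d0:H4→d1:-→d2:-→d3:-→d4:-→d5:-→d6:-→d7:-→d8:H5→d9:- -> H5
  add 55.72.48.0/20 -> H4 at depth 20
  lookup 150.0.0.132: bits 1001011 walk d0:H4→d1:-→d2:-→d3:-→d4:-→d5:-→d6:-→d7:H1 -> H1
  add 0.0.0.0/0 -> H3 at depth 0
  add 0.0.0.0/0 -> H2 at depth 0
  add 55.64.0.0/12 -> H6 at depth 12
  add 151.194.236.0/24 -> H1 at depth 24
  add 55.72.63.0/24 -> H3 at depth 24
  add 151.194.236.78/32 -> H1 at depth 32
  add 55.72.48.0/20 -> H4 at depth 20

== LOOKUPS ==
["H2","H2","H2","H0","H0","H0","H5","H1"]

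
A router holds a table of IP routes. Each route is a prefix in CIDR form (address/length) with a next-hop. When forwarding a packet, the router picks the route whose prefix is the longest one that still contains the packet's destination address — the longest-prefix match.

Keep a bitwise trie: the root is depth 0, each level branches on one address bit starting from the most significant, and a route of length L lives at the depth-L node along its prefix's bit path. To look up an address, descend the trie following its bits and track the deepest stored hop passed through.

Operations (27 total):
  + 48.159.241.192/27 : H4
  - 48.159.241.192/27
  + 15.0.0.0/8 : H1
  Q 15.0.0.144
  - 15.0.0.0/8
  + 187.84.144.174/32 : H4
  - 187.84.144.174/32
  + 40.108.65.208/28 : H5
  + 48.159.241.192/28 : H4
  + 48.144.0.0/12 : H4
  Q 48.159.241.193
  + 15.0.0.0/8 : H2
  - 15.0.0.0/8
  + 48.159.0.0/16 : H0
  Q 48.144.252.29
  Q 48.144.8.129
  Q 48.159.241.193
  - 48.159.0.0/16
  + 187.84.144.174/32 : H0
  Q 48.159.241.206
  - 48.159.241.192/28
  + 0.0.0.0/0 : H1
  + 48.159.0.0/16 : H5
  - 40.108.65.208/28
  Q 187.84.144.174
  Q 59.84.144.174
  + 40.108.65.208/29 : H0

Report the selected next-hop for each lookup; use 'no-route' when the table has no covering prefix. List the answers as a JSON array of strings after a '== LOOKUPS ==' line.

Process each operation:
  add 48.159.241.192/27 -> H4 at depth 27
  del 48.159.241.192/27 (clear depth 27)
  add 15.0.0.0/8 -> H1 at depth 8
  ? 15.0.0.144  path d0:-→d1:-→d2:-→d3:-→d4:-→d5:-→d6:-→d7:-→d8:H1  best=H1
  del 15.0.0.0/8 (clear depth 8)
  add 187.84.144.174/32 -> H4 at depth 32
  del 187.84.144.174/32 (clear depth 32)
  add 40.108.65.208/28 -> H5 at depth 28
  add 48.159.241.192/28 -> H4 at depth 28
  add 48.144.0.0/12 -> H4 at depth 12
  ? 48.159.241.193  path d0:-→d1:-→d2:-→d3:-→d4:-→d5:-→d6:-→d7:-→d8:-→d9:-→d10:-→d11:-→d12:H4→d13:-→d14:-→d15:-→d16:-→d17:-→d18:-→d19:-→d20:-→d21:-→d22:-→d23:-→d24:-→d25:-→d26:-→d27:-→d28:H4  best=H4
  add 15.0.0.0/8 -> H2 at depth 8
  del 15.0.0.0/8 (clear depth 8)
  add 48.159.0.0/16 -> H0 at depth 16
  ? 48.144.252.29  path d0:-→d1:-→d2:-→d3:-→d4:-→d5:-→d6:-→d7:-→d8:-→d9:-→d10:-→d11:-→d12:H4  best=H4
  ? 48.144.8.129  path d0:-→d1:-→d2:-→d3:-→d4:-→d5:-→d6:-→d7:-→d8:-→d9:-→d10:-→d11:-→d12:H4  best=H4
  ? 48.159.241.193  path d0:-→d1:-→d2:-→d3:-→d4:-→d5:-→d6:-→d7:-→d8:-→d9:-→d10:-→d11:-→d12:H4→d13:-→d14:-→d15:-→d16:H0→d17:-→d18:-→d19:-→d20:-→d21:-→d22:-→d23:-→d24:-→d25:-→d26:-→d27:-→d28:H4  best=H4
  del 48.159.0.0/16 (clear depth 16)
  add 187.84.144.174/32 -> H0 at depth 32
  ? 48.159.241.206  path d0:-→d1:-→d2:-→d3:-→d4:-→d5:-→d6:-→d7:-→d8:-→d9:-→d10:-→d11:-→d12:H4→d13:-→d14:-→d15:-→d16:-→d17:-→d18:-→d19:-→d20:-→d21:-→d22:-→d23:-→d24:-→d25:-→d26:-→d27:-→d28:H4  best=H4
  del 48.159.241.192/28 (clear depth 28)
  add 0.0.0.0/0 -> H1 at depth 0
  add 48.159.0.0/16 -> H5 at depth 16
  del 40.108.65.208/28 (clear depth 28)
  ? 187.84.144.174  path d0:H1→d1:-→d2:-→d3:-→d4:-→d5:-→d6:-→d7:-→d8:-→d9:-→d10:-→d11:-→d12:-→d13:-→d14:-→d15:-→d16:-→d17:-→d18:-→d19:-→d20:-→d21:-→d22:-→d23:-→d24:-→d25:-→d26:-→d27:-→d28:-→d29:-→d30:-→d31:-→d32:H0  best=H0
  ? 59.84.144.174  path d0:H1→d1:-→d2:-→d3:-→d4:-  best=H1
  add 40.108.65.208/29 -> H0 at depth 29

== LOOKUPS ==
["H1","H4","H4","H4","H4","H4","H0","H1"]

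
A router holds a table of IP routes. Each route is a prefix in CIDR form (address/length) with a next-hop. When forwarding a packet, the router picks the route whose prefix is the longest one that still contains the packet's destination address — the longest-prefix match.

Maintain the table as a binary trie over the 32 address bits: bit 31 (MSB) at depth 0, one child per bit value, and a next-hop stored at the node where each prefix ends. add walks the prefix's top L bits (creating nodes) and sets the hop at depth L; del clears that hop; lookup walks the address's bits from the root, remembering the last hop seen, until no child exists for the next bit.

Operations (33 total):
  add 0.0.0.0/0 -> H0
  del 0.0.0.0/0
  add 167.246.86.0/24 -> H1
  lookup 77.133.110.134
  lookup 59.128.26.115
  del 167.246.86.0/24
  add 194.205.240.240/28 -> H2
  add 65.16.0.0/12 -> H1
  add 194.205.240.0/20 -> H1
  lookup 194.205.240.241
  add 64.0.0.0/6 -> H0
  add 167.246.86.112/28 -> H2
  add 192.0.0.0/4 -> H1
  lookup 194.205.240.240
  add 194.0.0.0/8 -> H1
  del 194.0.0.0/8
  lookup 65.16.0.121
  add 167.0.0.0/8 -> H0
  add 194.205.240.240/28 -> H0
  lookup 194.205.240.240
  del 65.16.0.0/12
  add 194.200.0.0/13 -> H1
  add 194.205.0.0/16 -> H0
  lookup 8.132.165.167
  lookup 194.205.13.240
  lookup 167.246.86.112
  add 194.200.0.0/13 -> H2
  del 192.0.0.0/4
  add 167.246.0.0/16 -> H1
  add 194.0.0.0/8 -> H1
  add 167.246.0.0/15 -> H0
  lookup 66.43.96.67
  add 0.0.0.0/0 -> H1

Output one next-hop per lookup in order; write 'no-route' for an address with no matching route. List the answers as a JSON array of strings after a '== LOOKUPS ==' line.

Process each operation:
  + 0.0.0.0/0 (H0) depth=0
  - 0.0.0.0/0 clear@0
  + 167.246.86.0/24 (H1) depth=24
  ? 77.133.110.134  path d0:-  best=no-route
  ? 59.128.26.115  path d0:-  best=no-route
  - 167.246.86.0/24 clear@24
  + 194.205.240.240/28 (H2) depth=28
  + 65.16.0.0/12 (H1) depth=12
  + 194.205.240.0/20 (H1) depth=20
  ? 194.205.240.241  path d0:-→d1:-→d2:-→d3:-→d4:-→d5:-→d6:-→d7:-→d8:-→d9:-→d10:-→d11:-→d12:-→d13:-→d14:-→d15:-→d16:-→d17:-→d18:-→d19:-→d20:H1→d21:-→d22:-→d23:-→d24:-→d25:-→d26:-→d27:-→d28:H2  best=H2
  + 64.0.0.0/6 (H0) depth=6
  + 167.246.86.112/28 (H2) depth=28
  + 192.0.0.0/4 (H1) depth=4
  ? 194.205.240.240  path d0:-→d1:-→d2:-→d3:-→d4:H1→d5:-→d6:-→d7:-→d8:-→d9:-→d10:-→d11:-→d12:-→d13:-→d14:-→d15:-→d16:-→d17:-→d18:-→d19:-→d20:H1→d21:-→d22:-→d23:-→d24:-→d25:-→d26:-→d27:-→d28:H2  best=H2
  + 194.0.0.0/8 (H1) depth=8
  - 194.0.0.0/8 clear@8
  ? 65.16.0.121  path d0:-→d1:-→d2:-→d3:-→d4:-→d5:-→d6:H0→d7:-→d8:-→d9:-→d10:-→d11:-→d12:H1  best=H1
  + 167.0.0.0/8 (H0) depth=8
  + 194.205.240.240/28 (H0) depth=28
  ? 194.205.240.240  path d0:-→d1:-→d2:-→d3:-→d4:H1→d5:-→d6:-→d7:-→d8:-→d9:-→d10:-→d11:-→d12:-→d13:-→d14:-→d15:-→d16:-→d17:-→d18:-→d19:-→d20:H1→d21:-→d22:-→d23:-→d24:-→d25:-→d26:-→d27:-→d28:H0  best=H0
  - 65.16.0.0/12 clear@12
  + 194.200.0.0/13 (H1) depth=13
  + 194.205.0.0/16 (H0) depth=16
  ? 8.132.165.167  path d0:-→d1:-  best=no-route
  ? 194.205.13.240  path d0:-→d1:-→d2:-→d3:-→d4:H1→d5:-→d6:-→d7:-→d8:-→d9:-→d10:-→d11:-→d12:-→d13:H1→d14:-→d15:-→d16:H0  best=H0
  ? 167.246.86.112  path d0:-→d1:-→d2:-→d3:-→d4:-→d5:-→d6:-→d7:-→d8:H0→d9:-→d10:-→d11:-→d12:-→d13:-→d14:-→d15:-→d16:-→d17:-→d18:-→d19:-→d20:-→d21:-→d22:-→d23:-→d24:-→d25:-→d26:-→d27:-→d28:H2  best=H2
  + 194.200.0.0/13 (H2) depth=13
  - 192.0.0.0/4 clear@4
  + 167.246.0.0/16 (H1) depth=16
  + 194.0.0.0/8 (H1) depth=8
  + 167.246.0.0/15 (H0) depth=15
  ? 66.43.96.67  path d0:-→d1:-→d2:-→d3:-→d4:-→d5:-→d6:H0  best=H0
  + 0.0.0.0/0 (H1) depth=0

== LOOKUPS ==
["no-route","no-route","H2","H2","H1","H0","no-route","H0","H2","H0"]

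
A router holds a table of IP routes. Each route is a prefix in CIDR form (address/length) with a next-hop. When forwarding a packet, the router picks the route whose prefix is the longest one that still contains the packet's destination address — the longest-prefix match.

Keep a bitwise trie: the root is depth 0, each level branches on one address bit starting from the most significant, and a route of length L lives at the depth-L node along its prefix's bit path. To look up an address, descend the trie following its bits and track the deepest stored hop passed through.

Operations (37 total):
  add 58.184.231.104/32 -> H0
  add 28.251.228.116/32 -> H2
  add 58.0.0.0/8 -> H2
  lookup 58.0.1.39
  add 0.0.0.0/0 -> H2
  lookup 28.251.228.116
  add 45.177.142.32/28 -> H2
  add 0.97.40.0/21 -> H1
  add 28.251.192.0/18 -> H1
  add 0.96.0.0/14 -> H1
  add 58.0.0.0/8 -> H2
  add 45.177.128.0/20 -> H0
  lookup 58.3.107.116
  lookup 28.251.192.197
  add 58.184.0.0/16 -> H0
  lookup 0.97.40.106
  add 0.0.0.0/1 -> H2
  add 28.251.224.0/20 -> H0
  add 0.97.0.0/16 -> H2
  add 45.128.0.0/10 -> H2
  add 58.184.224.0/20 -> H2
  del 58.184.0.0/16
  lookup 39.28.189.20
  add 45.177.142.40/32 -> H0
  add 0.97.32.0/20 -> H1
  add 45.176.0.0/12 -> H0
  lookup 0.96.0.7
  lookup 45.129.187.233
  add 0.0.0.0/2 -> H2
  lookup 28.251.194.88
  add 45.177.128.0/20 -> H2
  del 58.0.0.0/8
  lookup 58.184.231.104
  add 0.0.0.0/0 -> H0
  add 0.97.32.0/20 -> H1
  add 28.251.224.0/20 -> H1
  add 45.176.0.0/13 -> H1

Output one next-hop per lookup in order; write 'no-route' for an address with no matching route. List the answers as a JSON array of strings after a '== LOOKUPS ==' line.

Trace:
  + 58.184.231.104/32 (H0) depth=32
  + 28.251.228.116/32 (H2) depth=32
  + 58.0.0.0/8 (H2) depth=8
  lookup 58.0.1.39: bits 00111010 walk d0:-→d1:-→d2:-→d3:-→d4:-→d5:-→d6:-→d7:-→d8:H2 -> H2
  + 0.0.0.0/0 (H2) depth=0
  lookup 28.251.228.116: bits 00011100111110111110010001110100 walk d0:H2→d1:-→d2:-→d3:-→d4:-→d5:-→d6:-→d7:-→d8:-→d9:-→d10:-→d11:-→d12:-→d13:-→d14:-→d15:-→d16:-→d17:-→d18:-→d19:-→d20:-→d21:-→d22:-→d23:-→d24:-→d25:-→d26:-→d27:-→d28:-→d29:-→d30:-→d31:-→d32:H2 -> H2
  + 45.177.142.32/28 (H2) depth=28
  + 0.97.40.0/21 (H1) depth=21
  + 28.251.192.0/18 (H1) depth=18
  + 0.96.0.0/14 (H1) depth=14
  + 58.0.0.0/8 (H2) depth=8
  + 45.177.128.0/20 (H0) depth=20
  lookup 58.3.107.116: bits 00111010 walk d0:H2→d1:-→d2:-→d3:-→d4:-→d5:-→d6:-→d7:-→d8:H2 -> H2
  lookup 28.251.192.197: bits 000111001111101111 walk d0:H2→d1:-→d2:-→d3:-→d4:-→d5:-→d6:-→d7:-→d8:-→d9:-→d10:-→d11:-→d12:-→d13:-→d14:-→d15:-→d16:-→d17:-→d18:H1 -> H1
  + 58.184.0.0/16 (H0) depth=16
  lookup 0.97.40.106: bits 000000000110000100101 walk d0:H2→d1:-→d2:-→d3:-→d4:-→d5:-→d6:-→d7:-→d8:-→d9:-→d10:-→d11:-→d12:-→d13:-→d14:H1→d15:-→d16:-→d17:-→d18:-→d19:-→d20:-→d21:H1 -> H1
  + 0.0.0.0/1 (H2) depth=1
  + 28.251.224.0/20 (H0) depth=20
  + 0.97.0.0/16 (H2) depth=16
  + 45.128.0.0/10 (H2) depth=10
  + 58.184.224.0/20 (H2) depth=20
  - 58.184.0.0/16 clear@16
  lookup 39.28.189.20: bits 0010 walk d0:H2→d1:H2→d2:-→d3:-→d4:- -> H2
  + 45.177.142.40/32 (H0) depth=32
  + 0.97.32.0/20 (H1) depth=20
  + 45.176.0.0/12 (H0) depth=12
  lookup 0.96.0.7: bits 000000000110000 walk d0:H2→d1:H2→d2:-→d3:-→d4:-→d5:-→d6:-→d7:-→d8:-→d9:-→d10:-→d11:-→d12:-→d13:-→d14:H1→d15:- -> H1
  lookup 45.129.187.233: bits 0010110110 walk d0:H2→d1:H2→d2:-→d3:-→d4:-→d5:-→d6:-→d7:-→d8:-→d9:-→d10:H2 -> H2
  + 0.0.0.0/2 (H2) depth=2
  lookup 28.251.194.88: bits 000111001111101111 walk d0:H2→d1:H2→d2:H2→d3:-→d4:-→d5:-→d6:-→d7:-→d8:-→d9:-→d10:-→d11:-→d12:-→d13:-→d14:-→d15:-→d16:-→d17:-→d18:H1 -> H1
  + 45.177.128.0/20 (H2) depth=20
  - 58.0.0.0/8 clear@8
  lookup 58.184.231.104: bits 00111010101110001110011101101000 walk d0:H2→d1:H2→d2:H2→d3:-→d4:-→d5:-→d6:-→d7:-→d8:-→d9:-→d10:-→d11:-→d12:-→d13:-→d14:-→d15:-→d16:-→d17:-→d18:-→d19:-→d20:H2→d21:-→d22:-→d23:-→d24:-→d25:-→d26:-→d27:-→d28:-→d29:-→d30:-→d31:-→d32:H0 -> H0
  + 0.0.0.0/0 (H0) depth=0
  + 0.97.32.0/20 (H1) depth=20
  + 28.251.224.0/20 (H1) depth=20
  + 45.176.0.0/13 (H1) depth=13

== LOOKUPS ==
["H2","H2","H2","H1","H1","H2","H1","H2","H1","H0"]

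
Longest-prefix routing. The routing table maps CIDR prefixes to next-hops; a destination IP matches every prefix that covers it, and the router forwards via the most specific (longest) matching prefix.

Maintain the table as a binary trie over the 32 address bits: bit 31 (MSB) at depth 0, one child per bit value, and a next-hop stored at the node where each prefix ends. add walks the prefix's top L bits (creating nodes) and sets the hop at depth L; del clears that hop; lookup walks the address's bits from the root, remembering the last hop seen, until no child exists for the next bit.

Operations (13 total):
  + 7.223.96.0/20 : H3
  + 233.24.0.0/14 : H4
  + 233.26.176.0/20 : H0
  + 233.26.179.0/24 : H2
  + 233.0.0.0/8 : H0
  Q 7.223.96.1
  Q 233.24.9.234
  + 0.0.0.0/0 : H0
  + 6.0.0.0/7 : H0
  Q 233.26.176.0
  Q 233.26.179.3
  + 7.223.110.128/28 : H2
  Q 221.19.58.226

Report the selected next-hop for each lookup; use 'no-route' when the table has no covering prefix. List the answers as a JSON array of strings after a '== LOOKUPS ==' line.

Process each operation:
  + 7.223.96.0/20 (H3) depth=20
  + 233.24.0.0/14 (H4) depth=14
  + 233.26.176.0/20 (H0) depth=20
  + 233.26.179.0/24 (H2) depth=24
  + 233.0.0.0/8 (H0) depth=8
  lookup 7.223.96.1: bits 00000111110111110110 walk d0:-→d1:-→d2:-→d3:-→d4:-→d5:-→d6:-→d7:-→d8:-→d9:-→d10:-→d11:-→d12:-→d13:-→d14:-→d15:-→d16:-→d17:-→d18:-→d19:-→d20:H3 -> H3
  lookup 233.24.9.234: bits 11101001000110 walk d0:-→d1:-→d2:-→d3:-→d4:-→d5:-→d6:-→d7:-→d8:H0→d9:-→d10:-→d11:-→d12:-→d13:-→d14:H4 -> H4
  + 0.0.0.0/0 (H0) depth=0
  + 6.0.0.0/7 (H0) depth=7
  lookup 233.26.176.0: bits 1110100100011010101100 walk d0:H0→d1:-→d2:-→d3:-→d4:-→d5:-→d6:-→d7:-→d8:H0→d9:-→d10:-→d11:-→d12:-→d13:-→d14:H4→d15:-→d16:-→d17:-→d18:-→d19:-→d20:H0→d21:-→d22:- -> H0
  lookup 233.26.179.3: bits 111010010001101010110011 walk d0:H0→d1:-→d2:-→d3:-→d4:-→d5:-→d6:-→d7:-→d8:H0→d9:-→d10:-→d11:-→d12:-→d13:-→d14:H4→d15:-→d16:-→d17:-→d18:-→d19:-→d20:H0→d21:-→d22:-→d23:-→d24:H2 -> H2
  + 7.223.110.128/28 (H2) depth=28
  lookup 221.19.58.226: bits 11 walk d0:H0→d1:-→d2:- -> H0

== LOOKUPS ==
["H3","H4","H0","H2","H0"]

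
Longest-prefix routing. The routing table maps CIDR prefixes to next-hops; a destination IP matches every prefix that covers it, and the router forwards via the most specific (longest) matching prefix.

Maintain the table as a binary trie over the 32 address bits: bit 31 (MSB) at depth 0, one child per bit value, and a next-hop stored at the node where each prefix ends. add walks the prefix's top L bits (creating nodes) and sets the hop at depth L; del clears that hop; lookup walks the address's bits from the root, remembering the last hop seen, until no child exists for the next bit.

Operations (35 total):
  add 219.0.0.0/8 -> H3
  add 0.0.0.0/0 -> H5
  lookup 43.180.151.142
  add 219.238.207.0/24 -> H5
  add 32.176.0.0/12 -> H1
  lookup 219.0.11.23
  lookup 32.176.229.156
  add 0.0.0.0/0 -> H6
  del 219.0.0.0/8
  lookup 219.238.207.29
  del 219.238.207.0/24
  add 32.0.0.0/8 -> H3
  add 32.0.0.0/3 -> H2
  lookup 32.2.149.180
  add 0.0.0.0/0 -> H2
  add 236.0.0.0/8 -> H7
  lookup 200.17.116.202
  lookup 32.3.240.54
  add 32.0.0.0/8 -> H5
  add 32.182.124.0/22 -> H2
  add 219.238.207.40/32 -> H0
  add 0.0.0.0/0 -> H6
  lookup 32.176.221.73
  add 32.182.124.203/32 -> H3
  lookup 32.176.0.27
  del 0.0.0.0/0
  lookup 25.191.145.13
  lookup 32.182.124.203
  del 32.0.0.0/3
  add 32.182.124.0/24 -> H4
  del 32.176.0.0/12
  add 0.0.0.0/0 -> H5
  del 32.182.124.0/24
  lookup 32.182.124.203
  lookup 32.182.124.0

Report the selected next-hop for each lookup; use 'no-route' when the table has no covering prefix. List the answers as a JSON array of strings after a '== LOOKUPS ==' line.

Trace:
  add 219.0.0.0/8 -> H3 at depth 8
  add 0.0.0.0/0 -> H5 at depth 0
  Q 43.180.151.142: descend ε ; hops seen [H5] ; pick H5
  add 219.238.207.0/24 -> H5 at depth 24
  add 32.176.0.0/12 -> H1 at depth 12
  Q 219.0.11.23: descend 11011011 ; hops seen [H5,H3] ; pick H3
  Q 32.176.229.156: descend 001000001011 ; hops seen [H5,H1] ; pick H1
  add 0.0.0.0/0 -> H6 at depth 0
  - 219.0.0.0/8 clear@8
  Q 219.238.207.29: descend 110110111110111011001111 ; hops seen [H6,H5] ; pick H5
  - 219.238.207.0/24 clear@24
  add 32.0.0.0/8 -> H3 at depth 8
  add 32.0.0.0/3 -> H2 at depth 3
  Q 32.2.149.180: descend 00100000 ; hops seen [H6,H2,H3] ; pick H3
  add 0.0.0.0/0 -> H2 at depth 0
  add 236.0.0.0/8 -> H7 at depth 8
  Q 200.17.116.202: descend 110 ; hops seen [H2] ; pick H2
  Q 32.3.240.54: descend 00100000 ; hops seen [H2,H2,H3] ; pick H3
  add 32.0.0.0/8 -> H5 at depth 8
  add 32.182.124.0/22 -> H2 at depth 22
  add 219.238.207.40/32 -> H0 at depth 32
  add 0.0.0.0/0 -> H6 at depth 0
  Q 32.176.221.73: descend 0010000010110 ; hops seen [H6,H2,H5,H1] ; pick H1
  add 32.182.124.203/32 -> H3 at depth 32
  Q 32.176.0.27: descend 0010000010110 ; hops seen [H6,H2,H5,H1] ; pick H1
  - 0.0.0.0/0 clear@0
  Q 25.191.145.13: descend 00 ; hops seen [∅] ; pick no-route
  Q 32.182.124.203: descend 00100000101101100111110011001011 ; hops seen [H2,H5,H1,H2,H3] ; pick H3
  - 32.0.0.0/3 clear@3
  add 32.182.124.0/24 -> H4 at depth 24
  - 32.176.0.0/12 clear@12
  add 0.0.0.0/0 -> H5 at depth 0
  - 32.182.124.0/24 clear@24
  Q 32.182.124.203: descend 00100000101101100111110011001011 ; hops seen [H5,H5,H2,H3] ; pick H3
  Q 32.182.124.0: descend 001000001011011001111100 ; hops seen [H5,H5,H2] ; pick H2

== LOOKUPS ==
["H5","H3","H1","H5","H3","H2","H3","H1","H1","no-route","H3","H3","H2"]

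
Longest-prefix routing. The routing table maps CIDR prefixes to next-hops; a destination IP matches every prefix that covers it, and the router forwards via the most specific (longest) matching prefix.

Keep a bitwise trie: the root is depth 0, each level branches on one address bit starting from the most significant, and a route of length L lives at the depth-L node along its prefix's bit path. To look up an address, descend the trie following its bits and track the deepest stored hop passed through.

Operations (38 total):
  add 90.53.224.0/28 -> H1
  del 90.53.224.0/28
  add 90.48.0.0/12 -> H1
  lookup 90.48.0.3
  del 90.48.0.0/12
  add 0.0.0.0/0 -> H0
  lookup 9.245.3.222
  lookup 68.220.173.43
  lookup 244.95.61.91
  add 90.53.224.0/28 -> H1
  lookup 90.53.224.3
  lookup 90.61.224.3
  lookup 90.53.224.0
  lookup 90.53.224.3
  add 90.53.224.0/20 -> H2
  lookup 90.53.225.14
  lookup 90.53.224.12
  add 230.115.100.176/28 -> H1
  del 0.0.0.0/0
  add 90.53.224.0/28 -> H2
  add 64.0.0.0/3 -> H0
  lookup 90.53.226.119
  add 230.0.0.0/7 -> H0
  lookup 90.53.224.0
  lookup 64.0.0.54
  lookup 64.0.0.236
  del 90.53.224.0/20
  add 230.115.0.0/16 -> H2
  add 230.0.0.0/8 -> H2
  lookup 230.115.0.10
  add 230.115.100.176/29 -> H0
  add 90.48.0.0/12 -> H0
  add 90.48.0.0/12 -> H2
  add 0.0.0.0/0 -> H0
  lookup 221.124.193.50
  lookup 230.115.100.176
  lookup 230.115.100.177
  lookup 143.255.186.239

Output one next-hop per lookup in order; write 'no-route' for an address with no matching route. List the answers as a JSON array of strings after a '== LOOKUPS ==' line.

Trace:
  + 90.53.224.0/28 (H1) depth=28
  - 90.53.224.0/28 clear@28
  + 90.48.0.0/12 (H1) depth=12
  lookup 90.48.0.3: bits 0101101000110 walk d0:-→d1:-→d2:-→d3:-→d4:-→d5:-→d6:-→d7:-→d8:-→d9:-→d10:-→d11:-→d12:H1→d13:- -> H1
  - 90.48.0.0/12 clear@12
  + 0.0.0.0/0 (H0) depth=0
  lookup 9.245.3.222: bits 0 walk d0:H0→d1:- -> H0
  lookup 68.220.173.43: bits 010 walk d0:H0→d1:-→d2:-→d3:- -> H0
  lookup 244.95.61.91: bits ε walk d0:H0 -> H0
  + 90.53.224.0/28 (H1) depth=28
  lookup 90.53.224.3: bits 0101101000110101111000000000 walk d0:H0→d1:-→d2:-→d3:-→d4:-→d5:-→d6:-→d7:-→d8:-→d9:-→d10:-→d11:-→d12:-→d13:-→d14:-→d15:-→d16:-→d17:-→d18:-→d19:-→d20:-→d21:-→d22:-→d23:-→d24:-→d25:-→d26:-→d27:-→d28:H1 -> H1
  lookup 90.61.224.3: bits 010110100011 walk d0:H0→d1:-→d2:-→d3:-→d4:-→d5:-→d6:-→d7:-→d8:-→d9:-→d10:-→d11:-→d12:- -> H0
  lookup 90.53.224.0: bits 0101101000110101111000000000 walk d0:H0→d1:-→d2:-→d3:-→d4:-→d5:-→d6:-→d7:-→d8:-→d9:-→d10:-→d11:-→d12:-→d13:-→d14:-→d15:-→d16:-→d17:-→d18:-→d19:-→d20:-→d21:-→d22:-→d23:-→d24:-→d25:-→d26:-→d27:-→d28:H1 -> H1
  lookup 90.53.224.3: bits 0101101000110101111000000000 walk d0:H0→d1:-→d2:-→d3:-→d4:-→d5:-→d6:-→d7:-→d8:-→d9:-→d10:-→d11:-→d12:-→d13:-→d14:-→d15:-→d16:-→d17:-→d18:-→d19:-→d20:-→d21:-→d22:-→d23:-→d24:-→d25:-→d26:-→d27:-→d28:H1 -> H1
  + 90.53.224.0/20 (H2) depth=20
  lookup 90.53.225.14: bits 01011010001101011110000 walk d0:H0→d1:-→d2:-→d3:-→d4:-→d5:-→d6:-→d7:-→d8:-→d9:-→d10:-→d11:-→d12:-→d13:-→d14:-→d15:-→d16:-→d17:-→d18:-→d19:-→d20:H2→d21:-→d22:-→d23:- -> H2
  lookup 90.53.224.12: bits 0101101000110101111000000000 walk d0:H0→d1:-→d2:-→d3:-→d4:-→d5:-→d6:-→d7:-→d8:-→d9:-→d10:-→d11:-→d12:-→d13:-→d14:-→d15:-→d16:-→d17:-→d18:-→d19:-→d20:H2→d21:-→d22:-→d23:-→d24:-→d25:-→d26:-→d27:-→d28:H1 -> H1
  + 230.115.100.176/28 (H1) depth=28
  - 0.0.0.0/0 clear@0
  + 90.53.224.0/28 (H2) depth=28
  + 64.0.0.0/3 (H0) depth=3
  lookup 90.53.226.119: bits 0101101000110101111000 walk d0:-→d1:-→d2:-→d3:H0→d4:-→d5:-→d6:-→d7:-→d8:-→d9:-→d10:-→d11:-→d12:-→d13:-→d14:-→d15:-→d16:-→d17:-→d18:-→d19:-→d20:H2→d21:-→d22:- -> H2
  + 230.0.0.0/7 (H0) depth=7
  lookup 90.53.224.0: bits 0101101000110101111000000000 walk d0:-→d1:-→d2:-→d3:H0→d4:-→d5:-→d6:-→d7:-→d8:-→d9:-→d10:-→d11:-→d12:-→d13:-→d14:-→d15:-→d16:-→d17:-→d18:-→d19:-→d20:H2→d21:-→d22:-→d23:-→d24:-→d25:-→d26:-→d27:-→d28:H2 -> H2
  lookup 64.0.0.54: bits 010 walk d0:-→d1:-→d2:-→d3:H0 -> H0
  lookup 64.0.0.236: bits 010 walk d0:-→d1:-→d2:-→d3:H0 -> H0
  - 90.53.224.0/20 clear@20
  + 230.115.0.0/16 (H2) depth=16
  + 230.0.0.0/8 (H2) depth=8
  lookup 230.115.0.10: bits 11100110011100110 walk d0:-→d1:-→d2:-→d3:-→d4:-→d5:-→d6:-→d7:H0→d8:H2→d9:-→d10:-→d11:-→d12:-→d13:-→d14:-→d15:-→d16:H2→d17:- -> H2
  + 230.115.100.176/29 (H0) depth=29
  + 90.48.0.0/12 (H0) depth=12
  + 90.48.0.0/12 (H2) depth=12
  + 0.0.0.0/0 (H0) depth=0
  lookup 221.124.193.50: bits 11 walk d0:H0→d1:-→d2:- -> H0
  lookup 230.115.100.176: bits 11100110011100110110010010110 walk d0:H0→d1:-→d2:-→d3:-→d4:-→d5:-→d6:-→d7:H0→d8:H2→d9:-→d10:-→d11:-→d12:-→d13:-→d14:-→d15:-→d16:H2→d17:-→d18:-→d19:-→d20:-→d21:-→d22:-→d23:-→d24:-→d25:-→d26:-→d27:-→d28:H1→d29:H0 -> H0
  lookup 230.115.100.177: bits 11100110011100110110010010110 walk d0:H0→d1:-→d2:-→d3:-→d4:-→d5:-→d6:-→d7:H0→d8:H2→d9:-→d10:-→d11:-→d12:-→d13:-→d14:-→d15:-→d16:H2→d17:-→d18:-→d19:-→d20:-→d21:-→d22:-→d23:-→d24:-→d25:-→d26:-→d27:-→d28:H1→d29:H0 -> H0
  lookup 143.255.186.239: bits 1 walk d0:H0→d1:- -> H0

== LOOKUPS ==
["H1","H0","H0","H0","H1","H0","H1","H1","H2","H1","H2","H2","H0","H0","H2","H0","H0","H0","H0"]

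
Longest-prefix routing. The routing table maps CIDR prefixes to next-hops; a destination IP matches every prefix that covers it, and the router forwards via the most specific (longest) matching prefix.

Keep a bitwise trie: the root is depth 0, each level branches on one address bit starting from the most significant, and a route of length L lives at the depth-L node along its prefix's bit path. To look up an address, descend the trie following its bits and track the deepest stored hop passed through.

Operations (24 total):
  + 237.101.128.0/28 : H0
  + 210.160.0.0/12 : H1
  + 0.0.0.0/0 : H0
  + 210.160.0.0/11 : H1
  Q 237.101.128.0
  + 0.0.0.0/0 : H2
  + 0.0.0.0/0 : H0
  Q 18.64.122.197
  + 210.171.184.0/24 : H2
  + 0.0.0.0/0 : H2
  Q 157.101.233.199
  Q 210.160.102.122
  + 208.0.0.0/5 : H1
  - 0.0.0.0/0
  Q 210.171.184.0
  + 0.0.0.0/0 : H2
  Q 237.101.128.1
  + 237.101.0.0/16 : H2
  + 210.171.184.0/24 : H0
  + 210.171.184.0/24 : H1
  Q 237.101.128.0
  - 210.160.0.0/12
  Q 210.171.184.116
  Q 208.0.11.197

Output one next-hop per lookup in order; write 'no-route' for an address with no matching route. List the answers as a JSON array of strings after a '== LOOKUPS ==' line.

Trace:
  + 237.101.128.0/28 (H0) depth=28
  + 210.160.0.0/12 (H1) depth=12
  + 0.0.0.0/0 (H0) depth=0
  + 210.160.0.0/11 (H1) depth=11
  ? 237.101.128.0  path d0:H0→d1:-→d2:-→d3:-→d4:-→d5:-→d6:-→d7:-→d8:-→d9:-→d10:-→d11:-→d12:-→d13:-→d14:-→d15:-→d16:-→d17:-→d18:-→d19:-→d20:-→d21:-→d22:-→d23:-→d24:-→d25:-→d26:-→d27:-→d28:H0  best=H0
  + 0.0.0.0/0 (H2) depth=0
  + 0.0.0.0/0 (H0) depth=0
  ? 18.64.122.197  path d0:H0  best=H0
  + 210.171.184.0/24 (H2) depth=24
  + 0.0.0.0/0 (H2) depth=0
  ? 157.101.233.199  path d0:H2→d1:-  best=H2
  ? 210.160.102.122  path d0:H2→d1:-→d2:-→d3:-→d4:-→d5:-→d6:-→d7:-→d8:-→d9:-→d10:-→d11:H1→d12:H1  best=H1
  + 208.0.0.0/5 (H1) depth=5
  del 0.0.0.0/0 (clear depth 0)
  ? 210.171.184.0  path d0:-→d1:-→d2:-→d3:-→d4:-→d5:H1→d6:-→d7:-→d8:-→d9:-→d10:-→d11:H1→d12:H1→d13:-→d14:-→d15:-→d16:-→d17:-→d18:-→d19:-→d20:-→d21:-→d22:-→d23:-→d24:H2  best=H2
  + 0.0.0.0/0 (H2) depth=0
  ? 237.101.128.1  path d0:H2→d1:-→d2:-→d3:-→d4:-→d5:-→d6:-→d7:-→d8:-→d9:-→d10:-→d11:-→d12:-→d13:-→d14:-→d15:-→d16:-→d17:-→d18:-→d19:-→d20:-→d21:-→d22:-→d23:-→d24:-→d25:-→d26:-→d27:-→d28:H0  best=H0
  + 237.101.0.0/16 (H2) depth=16
  + 210.171.184.0/24 (H0) depth=24
  + 210.171.184.0/24 (H1) depth=24
  ? 237.101.128.0  path d0:H2→d1:-→d2:-→d3:-→d4:-→d5:-→d6:-→d7:-→d8:-→d9:-→d10:-→d11:-→d12:-→d13:-→d14:-→d15:-→d16:H2→d17:-→d18:-→d19:-→d20:-→d21:-→d22:-→d23:-→d24:-→d25:-→d26:-→d27:-→d28:H0  best=H0
  del 210.160.0.0/12 (clear depth 12)
  ? 210.171.184.116  path d0:H2→d1:-→d2:-→d3:-→d4:-→d5:H1→d6:-→d7:-→d8:-→d9:-→d10:-→d11:H1→d12:-→d13:-→d14:-→d15:-→d16:-→d17:-→d18:-→d19:-→d20:-→d21:-→d22:-→d23:-→d24:H1  best=H1
  ? 208.0.11.197  path d0:H2→d1:-→d2:-→d3:-→d4:-→d5:H1→d6:-  best=H1

== LOOKUPS ==
["H0","H0","H2","H1","H2","H0","H0","H1","H1"]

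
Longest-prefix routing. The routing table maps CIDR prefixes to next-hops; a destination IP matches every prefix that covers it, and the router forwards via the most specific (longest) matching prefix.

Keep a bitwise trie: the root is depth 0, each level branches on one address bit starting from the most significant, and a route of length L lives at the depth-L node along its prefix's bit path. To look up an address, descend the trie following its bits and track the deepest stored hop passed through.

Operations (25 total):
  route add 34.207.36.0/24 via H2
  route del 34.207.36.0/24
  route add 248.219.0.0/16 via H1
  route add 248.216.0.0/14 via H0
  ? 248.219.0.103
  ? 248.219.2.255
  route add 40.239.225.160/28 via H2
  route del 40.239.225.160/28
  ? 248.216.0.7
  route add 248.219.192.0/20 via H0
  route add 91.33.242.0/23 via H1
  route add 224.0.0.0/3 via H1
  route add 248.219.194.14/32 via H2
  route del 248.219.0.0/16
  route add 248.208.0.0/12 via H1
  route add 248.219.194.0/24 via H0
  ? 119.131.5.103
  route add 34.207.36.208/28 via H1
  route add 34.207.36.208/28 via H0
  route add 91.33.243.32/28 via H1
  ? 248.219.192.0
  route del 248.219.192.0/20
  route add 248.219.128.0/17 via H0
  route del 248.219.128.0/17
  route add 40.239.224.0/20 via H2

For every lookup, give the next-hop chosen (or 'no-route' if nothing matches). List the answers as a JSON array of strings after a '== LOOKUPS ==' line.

Process each operation:
  + 34.207.36.0/24 (H2) depth=24
  del 34.207.36.0/24 (clear depth 24)
  + 248.219.0.0/16 (H1) depth=16
  + 248.216.0.0/14 (H0) depth=14
  lookup 248.219.0.103: bits 1111100011011011 walk d0:-→d1:-→d2:-→d3:-→d4:-→d5:-→d6:-→d7:-→d8:-→d9:-→d10:-→d11:-→d12:-→d13:-→d14:H0→d15:-→d16:H1 -> H1
  lookup 248.219.2.255: bits 1111100011011011 walk d0:-→d1:-→d2:-→d3:-→d4:-→d5:-→d6:-→d7:-→d8:-→d9:-→d10:-→d11:-→d12:-→d13:-→d14:H0→d15:-→d16:H1 -> H1
  + 40.239.225.160/28 (H2) depth=28
  del 40.239.225.160/28 (clear depth 28)
  lookup 248.216.0.7: bits 11111000110110 walk d0:-→d1:-→d2:-→d3:-→d4:-→d5:-→d6:-→d7:-→d8:-→d9:-→d10:-→d11:-→d12:-→d13:-→d14:H0 -> H0
  + 248.219.192.0/20 (H0) depth=20
  + 91.33.242.0/23 (H1) depth=23
  + 224.0.0.0/3 (H1) depth=3
  + 248.219.194.14/32 (H2) depth=32
  del 248.219.0.0/16 (clear depth 16)
  + 248.208.0.0/12 (H1) depth=12
  + 248.219.194.0/24 (H0) depth=24
  lookup 119.131.5.103: bits 01 walk d0:-→d1:-→d2:- -> no-route
  + 34.207.36.208/28 (H1) depth=28
  + 34.207.36.208/28 (H0) depth=28
  + 91.33.243.32/28 (H1) depth=28
  lookup 248.219.192.0: bits 1111100011011011110000 walk d0:-→d1:-→d2:-→d3:H1→d4:-→d5:-→d6:-→d7:-→d8:-→d9:-→d10:-→d11:-→d12:H1→d13:-→d14:H0→d15:-→d16:-→d17:-→d18:-→d19:-→d20:H0→d21:-→d22:- -> H0
  del 248.219.192.0/20 (clear depth 20)
  + 248.219.128.0/17 (H0) depth=17
  del 248.219.128.0/17 (clear depth 17)
  + 40.239.224.0/20 (H2) depth=20

== LOOKUPS ==
["H1","H1","H0","no-route","H0"]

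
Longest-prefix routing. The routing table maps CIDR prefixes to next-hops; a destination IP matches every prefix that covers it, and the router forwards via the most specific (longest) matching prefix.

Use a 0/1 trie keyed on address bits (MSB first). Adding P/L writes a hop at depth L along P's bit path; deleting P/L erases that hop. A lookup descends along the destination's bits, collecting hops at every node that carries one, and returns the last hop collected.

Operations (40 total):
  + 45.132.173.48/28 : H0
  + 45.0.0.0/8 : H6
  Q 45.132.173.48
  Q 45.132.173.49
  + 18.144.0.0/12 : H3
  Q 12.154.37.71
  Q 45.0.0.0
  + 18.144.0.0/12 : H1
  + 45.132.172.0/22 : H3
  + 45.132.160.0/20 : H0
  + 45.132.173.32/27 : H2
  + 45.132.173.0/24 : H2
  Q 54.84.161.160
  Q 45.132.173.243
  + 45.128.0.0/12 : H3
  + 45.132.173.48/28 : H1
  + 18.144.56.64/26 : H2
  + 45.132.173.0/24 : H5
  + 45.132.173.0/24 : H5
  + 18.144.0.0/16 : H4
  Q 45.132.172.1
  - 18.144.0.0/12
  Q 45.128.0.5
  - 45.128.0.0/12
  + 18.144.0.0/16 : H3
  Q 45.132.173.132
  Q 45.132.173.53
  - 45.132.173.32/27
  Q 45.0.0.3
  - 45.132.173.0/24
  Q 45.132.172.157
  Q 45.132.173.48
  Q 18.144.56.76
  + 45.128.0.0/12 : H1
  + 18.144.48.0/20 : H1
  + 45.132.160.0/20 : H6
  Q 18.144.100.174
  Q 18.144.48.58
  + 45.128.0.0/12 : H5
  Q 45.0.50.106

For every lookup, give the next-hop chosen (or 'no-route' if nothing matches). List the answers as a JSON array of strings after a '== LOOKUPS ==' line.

Process each operation:
  + 45.132.173.48/28 (H0) depth=28
  + 45.0.0.0/8 (H6) depth=8
  Q 45.132.173.48: descend 0010110110000100101011010011 ; hops seen [H6,H0] ; pick H0
  Q 45.132.173.49: descend 0010110110000100101011010011 ; hops seen [H6,H0] ; pick H0
  + 18.144.0.0/12 (H3) depth=12
  Q 12.154.37.71: descend 000 ; hops seen [∅] ; pick no-route
  Q 45.0.0.0: descend 00101101 ; hops seen [H6] ; pick H6
  + 18.144.0.0/12 (H1) depth=12
  + 45.132.172.0/22 (H3) depth=22
  + 45.132.160.0/20 (H0) depth=20
  + 45.132.173.32/27 (H2) depth=27
  + 45.132.173.0/24 (H2) depth=24
  Q 54.84.161.160: descend 001 ; hops seen [∅] ; pick no-route
  Q 45.132.173.243: descend 001011011000010010101101 ; hops seen [H6,H0,H3,H2] ; pick H2
  + 45.128.0.0/12 (H3) depth=12
  + 45.132.173.48/28 (H1) depth=28
  + 18.144.56.64/26 (H2) depth=26
  + 45.132.173.0/24 (H5) depth=24
  + 45.132.173.0/24 (H5) depth=24
  + 18.144.0.0/16 (H4) depth=16
  Q 45.132.172.1: descend 00101101100001001010110 ; hops seen [H6,H3,H0,H3] ; pick H3
  del 18.144.0.0/12 (clear depth 12)
  Q 45.128.0.5: descend 0010110110000 ; hops seen [H6,H3] ; pick H3
  del 45.128.0.0/12 (clear depth 12)
  + 18.144.0.0/16 (H3) depth=16
  Q 45.132.173.132: descend 001011011000010010101101 ; hops seen [H6,H0,H3,H5] ; pick H5
  Q 45.132.173.53: descend 0010110110000100101011010011 ; hops seen [H6,H0,H3,H5,H2,H1] ; pick H1
  del 45.132.173.32/27 (clear depth 27)
  Q 45.0.0.3: descend 00101101 ; hops seen [H6] ; pick H6
  del 45.132.173.0/24 (clear depth 24)
  Q 45.132.172.157: descend 00101101100001001010110 ; hops seen [H6,H0,H3] ; pick H3
  Q 45.132.173.48: descend 0010110110000100101011010011 ; hops seen [H6,H0,H3,H1] ; pick H1
  Q 18.144.56.76: descend 00010010100100000011100001 ; hops seen [H3,H2] ; pick H2
  + 45.128.0.0/12 (H1) depth=12
  + 18.144.48.0/20 (H1) depth=20
  + 45.132.160.0/20 (H6) depth=20
  Q 18.144.100.174: descend 00010010100100000 ; hops seen [H3] ; pick H3
  Q 18.144.48.58: descend 00010010100100000011 ; hops seen [H3,H1] ; pick H1
  + 45.128.0.0/12 (H5) depth=12
  Q 45.0.50.106: descend 00101101 ; hops seen [H6] ; pick H6

== LOOKUPS ==
["H0","H0","no-route","H6","no-route","H2","H3","H3","H5","H1","H6","H3","H1","H2","H3","H1","H6"]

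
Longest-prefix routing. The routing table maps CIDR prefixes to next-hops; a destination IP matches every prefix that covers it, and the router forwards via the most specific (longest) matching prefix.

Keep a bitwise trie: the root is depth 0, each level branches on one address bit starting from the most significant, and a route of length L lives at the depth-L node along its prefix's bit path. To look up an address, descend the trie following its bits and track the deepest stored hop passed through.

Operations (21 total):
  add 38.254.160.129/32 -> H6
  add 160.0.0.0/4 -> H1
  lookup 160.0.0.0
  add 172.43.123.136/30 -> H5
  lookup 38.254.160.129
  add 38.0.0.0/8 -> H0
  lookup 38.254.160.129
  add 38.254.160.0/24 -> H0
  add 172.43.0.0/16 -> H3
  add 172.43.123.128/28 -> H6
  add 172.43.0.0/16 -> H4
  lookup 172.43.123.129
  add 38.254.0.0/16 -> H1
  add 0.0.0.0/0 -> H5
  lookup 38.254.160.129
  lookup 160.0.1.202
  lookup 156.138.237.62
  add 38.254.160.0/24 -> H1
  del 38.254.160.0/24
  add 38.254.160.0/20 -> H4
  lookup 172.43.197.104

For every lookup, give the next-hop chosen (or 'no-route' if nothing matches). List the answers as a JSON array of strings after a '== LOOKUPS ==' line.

Apply in order:
  add 38.254.160.129/32 -> H6 at depth 32
  add 160.0.0.0/4 -> H1 at depth 4
  ? 160.0.0.0  path d0:-→d1:-→d2:-→d3:-→d4:H1  best=H1
  add 172.43.123.136/30 -> H5 at depth 30
  ? 38.254.160.129  path d0:-→d1:-→d2:-→d3:-→d4:-→d5:-→d6:-→d7:-→d8:-→d9:-→d10:-→d11:-→d12:-→d13:-→d14:-→d15:-→d16:-→d17:-→d18:-→d19:-→d20:-→d21:-→d22:-→d23:-→d24:-→d25:-→d26:-→d27:-→d28:-→d29:-→d30:-→d31:-→d32:H6  best=H6
  add 38.0.0.0/8 -> H0 at depth 8
  ? 38.254.160.129  path d0:-→d1:-→d2:-→d3:-→d4:-→d5:-→d6:-→d7:-→d8:H0→d9:-→d10:-→d11:-→d12:-→d13:-→d14:-→d15:-→d16:-→d17:-→d18:-→d19:-→d20:-→d21:-→d22:-→d23:-→d24:-→d25:-→d26:-→d27:-→d28:-→d29:-→d30:-→d31:-→d32:H6  best=H6
  add 38.254.160.0/24 -> H0 at depth 24
  add 172.43.0.0/16 -> H3 at depth 16
  add 172.43.123.128/28 -> H6 at depth 28
  add 172.43.0.0/16 -> H4 at depth 16
  ? 172.43.123.129  path d0:-→d1:-→d2:-→d3:-→d4:H1→d5:-→d6:-→d7:-→d8:-→d9:-→d10:-→d11:-→d12:-→d13:-→d14:-→d15:-→d16:H4→d17:-→d18:-→d19:-→d20:-→d21:-→d22:-→d23:-→d24:-→d25:-→d26:-→d27:-→d28:H6  best=H6
  add 38.254.0.0/16 -> H1 at depth 16
  add 0.0.0.0/0 -> H5 at depth 0
  ? 38.254.160.129  path d0:H5→d1:-→d2:-→d3:-→d4:-→d5:-→d6:-→d7:-→d8:H0→d9:-→d10:-→d11:-→d12:-→d13:-→d14:-→d15:-→d16:H1→d17:-→d18:-→d19:-→d20:-→d21:-→d22:-→d23:-→d24:H0→d25:-→d26:-→d27:-→d28:-→d29:-→d30:-→d31:-→d32:H6  best=H6
  ? 160.0.1.202  path d0:H5→d1:-→d2:-→d3:-→d4:H1  best=H1
  ? 156.138.237.62  path d0:H5→d1:-→d2:-  best=H5
  add 38.254.160.0/24 -> H1 at depth 24
  - 38.254.160.0/24 clear@24
  add 38.254.160.0/20 -> H4 at depth 20
  ? 172.43.197.104  path d0:H5→d1:-→d2:-→d3:-→d4:H1→d5:-→d6:-→d7:-→d8:-→d9:-→d10:-→d11:-→d12:-→d13:-→d14:-→d15:-→d16:H4  best=H4

== LOOKUPS ==
["H1","H6","H6","H6","H6","H1","H5","H4"]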